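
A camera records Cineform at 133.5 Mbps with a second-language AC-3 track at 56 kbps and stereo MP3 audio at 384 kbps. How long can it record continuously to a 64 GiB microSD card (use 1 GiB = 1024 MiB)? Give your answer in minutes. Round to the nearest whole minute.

Audio total: 56 + 384 = 440 kbps = 0.440 Mbps.
Total bitrate: 133.5 + 0.440 = 133.940 Mbps.
Capacity: 64 GiB = 549,756 Mb.
Recording time: 549,756 / 133.940 = 4,104 s ≈ 68.4 minutes.

68 minutes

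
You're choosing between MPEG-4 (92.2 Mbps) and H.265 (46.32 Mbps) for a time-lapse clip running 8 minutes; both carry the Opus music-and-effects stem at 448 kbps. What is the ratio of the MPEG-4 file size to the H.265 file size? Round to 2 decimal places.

1.98

8 min = 480 s
Audio: 448 kbps = 0.448 Mbps.
MPEG-4: 92.648 Mbps × 480 s = 44471.0 Mb = 5.559 GB.
H.265: 46.768 Mbps × 480 s = 22448.6 Mb = 2.806 GB.
Ratio: 5.559 / 2.806 = 1.981.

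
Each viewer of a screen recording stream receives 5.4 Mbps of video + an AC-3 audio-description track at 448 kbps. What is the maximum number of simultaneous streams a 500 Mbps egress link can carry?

85

Audio: 448 kbps = 0.448 Mbps.
Per-viewer media rate: 5.848 Mbps.
500 Mbps = 500.0 Mbps; 500.0 / 5.848 = 85.50 → 85 viewers.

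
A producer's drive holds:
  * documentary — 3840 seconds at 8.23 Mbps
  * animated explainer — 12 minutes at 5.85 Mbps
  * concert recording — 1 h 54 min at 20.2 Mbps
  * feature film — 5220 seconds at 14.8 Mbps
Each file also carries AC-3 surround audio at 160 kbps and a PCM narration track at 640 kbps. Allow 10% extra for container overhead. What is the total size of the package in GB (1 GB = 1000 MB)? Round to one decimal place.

Audio total: 160 + 640 = 800 kbps = 0.800 Mbps.
documentary: 9.030 Mbps × 3840 s × 1.10 = 38142.7 Mb
animated explainer: 6.650 Mbps × 720 s × 1.10 = 5266.8 Mb
concert recording: 21.000 Mbps × 6840 s × 1.10 = 158004.0 Mb
feature film: 15.600 Mbps × 5220 s × 1.10 = 89575.2 Mb
Total: 290988.7 Mb = 36373.6 MB.
= 36.37 GB.

36.4 GB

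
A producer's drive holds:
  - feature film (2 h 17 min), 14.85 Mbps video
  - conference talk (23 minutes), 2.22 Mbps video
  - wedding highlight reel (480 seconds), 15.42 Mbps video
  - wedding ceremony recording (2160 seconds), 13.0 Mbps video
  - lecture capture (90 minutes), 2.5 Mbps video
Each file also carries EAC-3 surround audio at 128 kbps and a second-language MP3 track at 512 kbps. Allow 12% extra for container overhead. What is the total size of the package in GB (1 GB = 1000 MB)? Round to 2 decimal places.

Audio total: 128 + 512 = 640 kbps = 0.640 Mbps.
feature film: 15.490 Mbps × 8220 s × 1.12 = 142607.1 Mb
conference talk: 2.860 Mbps × 1380 s × 1.12 = 4420.4 Mb
wedding highlight reel: 16.060 Mbps × 480 s × 1.12 = 8633.9 Mb
wedding ceremony recording: 13.640 Mbps × 2160 s × 1.12 = 32997.9 Mb
lecture capture: 3.140 Mbps × 5400 s × 1.12 = 18990.7 Mb
Total: 207650.0 Mb = 25956.3 MB.
= 25.96 GB.

25.96 GB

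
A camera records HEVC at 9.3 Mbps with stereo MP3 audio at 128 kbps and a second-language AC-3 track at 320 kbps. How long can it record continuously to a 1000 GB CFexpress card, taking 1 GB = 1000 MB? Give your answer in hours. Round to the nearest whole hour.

228 hours

Audio total: 128 + 320 = 448 kbps = 0.448 Mbps.
Total bitrate: 9.3 + 0.448 = 9.748 Mbps.
Capacity: 1000 GB = 8,000,000 Mb.
Recording time: 8,000,000 / 9.748 = 820,681 s ≈ 228 hours.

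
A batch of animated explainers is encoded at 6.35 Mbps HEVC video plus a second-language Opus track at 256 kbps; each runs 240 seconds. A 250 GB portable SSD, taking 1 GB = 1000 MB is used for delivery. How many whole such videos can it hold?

Audio: 256 kbps = 0.256 Mbps.
Total bitrate: 6.606 Mbps.
Per item: 6.606 Mbps × 240 s = 1,585 Mb = 198.2 MB.
Capacity: 250 GB = 2,000,000 Mb; 1261.48 items → 1261 complete.

1261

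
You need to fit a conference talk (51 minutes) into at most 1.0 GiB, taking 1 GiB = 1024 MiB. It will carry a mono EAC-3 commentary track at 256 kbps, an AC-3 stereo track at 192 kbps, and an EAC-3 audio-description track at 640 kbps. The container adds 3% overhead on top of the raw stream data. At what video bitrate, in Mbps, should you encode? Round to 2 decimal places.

1.64 Mbps

Budget: 1.0 GiB = 8589.9 Mb.
Stream payload after overhead: 8589.9 / 1.03 = 8339.7 Mb.
51 min = 3060 s
Total bitrate budget: 8339.7 Mb / 3060 s = 2.725 Mbps.
Audio total: 256 + 192 + 640 = 1088 kbps = 1.088 Mbps.
Video: 2.725 − 1.088 = 1.637 Mbps.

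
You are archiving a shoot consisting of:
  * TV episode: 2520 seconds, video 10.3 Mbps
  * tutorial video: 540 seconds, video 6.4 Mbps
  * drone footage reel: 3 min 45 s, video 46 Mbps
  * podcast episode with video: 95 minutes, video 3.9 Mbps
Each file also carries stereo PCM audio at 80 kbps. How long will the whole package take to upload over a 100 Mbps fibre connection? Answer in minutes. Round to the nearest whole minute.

Audio: 80 kbps = 0.080 Mbps.
TV episode: 10.380 Mbps × 2520 s = 26157.6 Mb
tutorial video: 6.480 Mbps × 540 s = 3499.2 Mb
drone footage reel: 46.080 Mbps × 225 s = 10368.0 Mb
podcast episode with video: 3.980 Mbps × 5700 s = 22686.0 Mb
Total: 62710.8 Mb = 7838.9 MB.
At 100 Mbps: 62710.8 / 100 = 627 s ≈ 10.5 minutes.

10 minutes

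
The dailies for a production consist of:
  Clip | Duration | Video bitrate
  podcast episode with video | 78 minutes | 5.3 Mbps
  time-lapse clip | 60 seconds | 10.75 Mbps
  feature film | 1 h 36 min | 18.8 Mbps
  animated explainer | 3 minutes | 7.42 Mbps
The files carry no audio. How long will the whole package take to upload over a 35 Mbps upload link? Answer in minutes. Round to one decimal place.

podcast episode with video: 5.300 Mbps × 4680 s = 24804.0 Mb
time-lapse clip: 10.750 Mbps × 60 s = 645.0 Mb
feature film: 18.800 Mbps × 5760 s = 108288.0 Mb
animated explainer: 7.420 Mbps × 180 s = 1335.6 Mb
Total: 135072.6 Mb = 16884.1 MB.
At 35 Mbps: 135072.6 / 35 = 3859 s ≈ 64.3 minutes.

64.3 minutes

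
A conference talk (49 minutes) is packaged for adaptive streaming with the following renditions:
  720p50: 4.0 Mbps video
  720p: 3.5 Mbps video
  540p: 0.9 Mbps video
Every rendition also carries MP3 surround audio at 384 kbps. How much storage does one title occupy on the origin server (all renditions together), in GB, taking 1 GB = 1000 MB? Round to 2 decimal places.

3.51 GB

49 min = 2940 s
Audio: 384 kbps = 0.384 Mbps.
Sum of rendition bitrates: (4.0+0.384) + (3.5+0.384) + (0.9+0.384) = 9.552 Mbps.
× 2940 s = 28,083 Mb = 3,510 MB = 3.510 GB.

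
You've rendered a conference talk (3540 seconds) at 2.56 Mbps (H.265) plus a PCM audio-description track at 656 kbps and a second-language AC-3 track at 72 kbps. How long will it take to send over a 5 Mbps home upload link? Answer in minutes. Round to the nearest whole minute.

39 minutes

Audio total: 656 + 72 = 728 kbps = 0.728 Mbps.
Total bitrate: 3.288 Mbps.
File: 3.288 Mbps × 3540 s = 11639.5 Mb.
At 5 Mbps: 11639.5 / 5 = 2327.9 s ≈ 38.8 minutes.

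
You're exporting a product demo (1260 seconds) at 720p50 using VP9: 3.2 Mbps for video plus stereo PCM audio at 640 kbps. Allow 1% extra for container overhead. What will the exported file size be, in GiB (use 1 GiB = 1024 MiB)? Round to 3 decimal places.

0.569 GiB

Audio: 640 kbps = 0.640 Mbps.
Total bitrate: 3.2 + 0.640 = 3.840 Mbps.
Stream data: 3.840 Mbps × 1260 s = 4838.4 Mb.
With 1% container overhead: ×1.01.
4,887 Mb = 610,848,000 bytes ÷ 1,073,741,824 = 0.5689 GiB.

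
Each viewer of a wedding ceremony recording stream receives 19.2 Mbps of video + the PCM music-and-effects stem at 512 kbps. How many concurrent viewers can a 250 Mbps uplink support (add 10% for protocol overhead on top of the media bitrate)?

11

Audio: 512 kbps = 0.512 Mbps.
Per-viewer media rate: 19.712 Mbps.
On the wire with 10% overhead: 21.683 Mbps.
250 Mbps = 250.0 Mbps; 250.0 / 21.683 = 11.53 → 11 viewers.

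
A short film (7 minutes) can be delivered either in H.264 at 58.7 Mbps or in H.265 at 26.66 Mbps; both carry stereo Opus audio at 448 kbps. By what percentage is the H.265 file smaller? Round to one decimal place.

54.2%

7 min = 420 s
Audio: 448 kbps = 0.448 Mbps.
H.264: 59.148 Mbps × 420 s = 24842.2 Mb = 3.105 GB.
H.265: 27.108 Mbps × 420 s = 11385.4 Mb = 1.423 GB.
Reduction: (1 − 1.423/3.105) × 100 = 54.17%.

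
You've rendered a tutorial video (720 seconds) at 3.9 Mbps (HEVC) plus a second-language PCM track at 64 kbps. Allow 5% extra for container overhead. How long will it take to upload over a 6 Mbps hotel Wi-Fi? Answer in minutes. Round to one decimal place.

Audio: 64 kbps = 0.064 Mbps.
Total bitrate: 3.964 Mbps.
File: 3.964 Mbps × 720 s = 2854.1 Mb.
With 5% container overhead: ×1.05. → 2996.8 Mb.
At 6 Mbps: 2996.8 / 6 = 499.5 s ≈ 8.32 minutes.

8.3 minutes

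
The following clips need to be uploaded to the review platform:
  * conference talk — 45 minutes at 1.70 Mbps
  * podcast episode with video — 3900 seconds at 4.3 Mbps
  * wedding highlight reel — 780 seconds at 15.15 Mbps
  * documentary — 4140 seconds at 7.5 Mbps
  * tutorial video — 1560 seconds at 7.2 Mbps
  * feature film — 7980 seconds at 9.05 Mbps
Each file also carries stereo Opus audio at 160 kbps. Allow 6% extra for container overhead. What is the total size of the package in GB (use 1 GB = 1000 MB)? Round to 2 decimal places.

20.01 GB

Audio: 160 kbps = 0.160 Mbps.
conference talk: 1.860 Mbps × 2700 s × 1.06 = 5323.3 Mb
podcast episode with video: 4.460 Mbps × 3900 s × 1.06 = 18437.6 Mb
wedding highlight reel: 15.310 Mbps × 780 s × 1.06 = 12658.3 Mb
documentary: 7.660 Mbps × 4140 s × 1.06 = 33615.1 Mb
tutorial video: 7.360 Mbps × 1560 s × 1.06 = 12170.5 Mb
feature film: 9.210 Mbps × 7980 s × 1.06 = 77905.5 Mb
Total: 160110.5 Mb = 20013.8 MB.
= 20.01 GB.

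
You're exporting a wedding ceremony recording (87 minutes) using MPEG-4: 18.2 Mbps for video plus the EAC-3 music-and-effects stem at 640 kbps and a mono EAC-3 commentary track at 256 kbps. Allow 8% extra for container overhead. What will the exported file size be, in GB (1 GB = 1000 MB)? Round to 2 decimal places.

87 min = 5220 s
Audio total: 640 + 256 = 896 kbps = 0.896 Mbps.
Total bitrate: 18.2 + 0.896 = 19.096 Mbps.
Stream data: 19.096 Mbps × 5220 s = 99681.1 Mb.
With 8% container overhead: ×1.08.
107,656 Mb ÷ 8 = 13,457 MB → 13.46 GB.

13.46 GB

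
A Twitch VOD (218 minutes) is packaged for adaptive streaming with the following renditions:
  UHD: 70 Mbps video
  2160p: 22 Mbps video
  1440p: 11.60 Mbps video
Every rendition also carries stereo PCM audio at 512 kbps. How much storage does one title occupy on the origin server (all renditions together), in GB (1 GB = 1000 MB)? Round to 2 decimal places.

218 min = 13080 s
Audio: 512 kbps = 0.512 Mbps.
Sum of rendition bitrates: (70+0.512) + (22+0.512) + (11.60+0.512) = 105.136 Mbps.
× 13080 s = 1,375,179 Mb = 171,897 MB = 171.9 GB.

171.90 GB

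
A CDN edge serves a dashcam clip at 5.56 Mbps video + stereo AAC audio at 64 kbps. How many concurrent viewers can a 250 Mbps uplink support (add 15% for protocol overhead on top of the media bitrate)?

Audio: 64 kbps = 0.064 Mbps.
Per-viewer media rate: 5.624 Mbps.
On the wire with 15% overhead: 6.468 Mbps.
250 Mbps = 250.0 Mbps; 250.0 / 6.468 = 38.65 → 38 viewers.

38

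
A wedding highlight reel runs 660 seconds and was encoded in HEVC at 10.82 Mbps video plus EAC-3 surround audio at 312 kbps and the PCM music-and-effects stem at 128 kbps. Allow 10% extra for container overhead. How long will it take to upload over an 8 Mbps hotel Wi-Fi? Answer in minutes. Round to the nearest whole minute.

Audio total: 312 + 128 = 440 kbps = 0.440 Mbps.
Total bitrate: 11.260 Mbps.
File: 11.260 Mbps × 660 s = 7431.6 Mb.
With 10% container overhead: ×1.10. → 8174.8 Mb.
At 8 Mbps: 8174.8 / 8 = 1021.8 s ≈ 17 minutes.

17 minutes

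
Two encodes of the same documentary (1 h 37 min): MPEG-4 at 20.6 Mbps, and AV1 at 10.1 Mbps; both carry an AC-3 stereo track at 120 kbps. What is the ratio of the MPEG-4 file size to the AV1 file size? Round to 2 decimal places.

2.03

1 h 37 min = 97 min = 5820 s
Audio: 120 kbps = 0.120 Mbps.
MPEG-4: 20.720 Mbps × 5820 s = 120590.4 Mb = 14.039 GiB.
AV1: 10.220 Mbps × 5820 s = 59480.4 Mb = 6.924 GiB.
Ratio: 14.039 / 6.924 = 2.027.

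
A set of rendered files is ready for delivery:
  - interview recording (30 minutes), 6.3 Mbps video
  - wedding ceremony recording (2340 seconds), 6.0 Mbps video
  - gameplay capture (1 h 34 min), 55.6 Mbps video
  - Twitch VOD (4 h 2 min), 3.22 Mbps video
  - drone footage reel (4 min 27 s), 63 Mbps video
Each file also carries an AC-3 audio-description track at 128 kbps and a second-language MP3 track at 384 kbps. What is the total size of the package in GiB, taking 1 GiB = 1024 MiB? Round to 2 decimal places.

48.33 GiB

Audio total: 128 + 384 = 512 kbps = 0.512 Mbps.
interview recording: 6.812 Mbps × 1800 s = 12261.6 Mb
wedding ceremony recording: 6.512 Mbps × 2340 s = 15238.1 Mb
gameplay capture: 56.112 Mbps × 5640 s = 316471.7 Mb
Twitch VOD: 3.732 Mbps × 14520 s = 54188.6 Mb
drone footage reel: 63.512 Mbps × 267 s = 16957.7 Mb
Total: 415117.7 Mb = 51889.7 MB.
= 48.33 GiB.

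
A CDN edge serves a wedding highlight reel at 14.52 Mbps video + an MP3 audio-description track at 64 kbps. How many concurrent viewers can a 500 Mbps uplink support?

34

Audio: 64 kbps = 0.064 Mbps.
Per-viewer media rate: 14.584 Mbps.
500 Mbps = 500.0 Mbps; 500.0 / 14.584 = 34.28 → 34 viewers.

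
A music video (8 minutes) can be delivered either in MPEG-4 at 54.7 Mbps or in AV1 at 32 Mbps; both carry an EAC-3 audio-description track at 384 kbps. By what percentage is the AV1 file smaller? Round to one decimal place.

41.2%

8 min = 480 s
Audio: 384 kbps = 0.384 Mbps.
MPEG-4: 55.084 Mbps × 480 s = 26440.3 Mb = 3.305 GB.
AV1: 32.384 Mbps × 480 s = 15544.3 Mb = 1.943 GB.
Reduction: (1 − 1.943/3.305) × 100 = 41.21%.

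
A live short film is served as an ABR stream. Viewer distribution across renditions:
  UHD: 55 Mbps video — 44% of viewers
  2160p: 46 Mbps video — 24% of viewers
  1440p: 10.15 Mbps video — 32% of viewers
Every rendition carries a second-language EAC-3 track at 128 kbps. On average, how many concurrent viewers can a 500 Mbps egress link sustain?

12

Audio: 128 kbps = 0.128 Mbps.
Average per-viewer bitrate: 0.44×55.128 + 0.24×46.128 + 0.32×10.278 = 38.616 Mbps.
500 Mbps = 500.0 Mbps; 500.0 / 38.616 = 12.95 → 12.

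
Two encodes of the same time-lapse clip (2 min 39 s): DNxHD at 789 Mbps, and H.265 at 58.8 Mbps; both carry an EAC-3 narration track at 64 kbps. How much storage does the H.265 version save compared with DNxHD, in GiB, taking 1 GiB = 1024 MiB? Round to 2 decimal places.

2 min 39 s = 159 s
Audio: 64 kbps = 0.064 Mbps.
DNxHD: 789.064 Mbps × 159 s = 125461.2 Mb = 14.606 GiB.
H.265: 58.864 Mbps × 159 s = 9359.4 Mb = 1.090 GiB.
Saving: 14.606 − 1.090 = 13.516 GiB.

13.52 GiB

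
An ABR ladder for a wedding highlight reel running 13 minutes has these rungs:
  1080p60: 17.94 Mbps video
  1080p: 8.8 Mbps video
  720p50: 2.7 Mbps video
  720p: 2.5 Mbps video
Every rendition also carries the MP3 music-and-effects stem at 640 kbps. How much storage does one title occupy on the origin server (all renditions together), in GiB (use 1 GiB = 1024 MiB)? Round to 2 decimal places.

13 min = 780 s
Audio: 640 kbps = 0.640 Mbps.
Sum of rendition bitrates: (17.94+0.640) + (8.8+0.640) + (2.7+0.640) + (2.5+0.640) = 34.500 Mbps.
× 780 s = 26,910 Mb = 3,364 MB = 3.133 GiB.

3.13 GiB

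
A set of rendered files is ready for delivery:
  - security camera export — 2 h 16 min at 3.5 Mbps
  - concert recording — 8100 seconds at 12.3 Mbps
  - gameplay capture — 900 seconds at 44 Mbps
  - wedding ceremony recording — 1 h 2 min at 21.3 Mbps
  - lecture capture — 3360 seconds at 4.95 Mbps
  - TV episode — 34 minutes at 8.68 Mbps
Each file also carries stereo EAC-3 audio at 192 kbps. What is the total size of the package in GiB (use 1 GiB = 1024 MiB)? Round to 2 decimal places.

33.34 GiB

Audio: 192 kbps = 0.192 Mbps.
security camera export: 3.692 Mbps × 8160 s = 30126.7 Mb
concert recording: 12.492 Mbps × 8100 s = 101185.2 Mb
gameplay capture: 44.192 Mbps × 900 s = 39772.8 Mb
wedding ceremony recording: 21.492 Mbps × 3720 s = 79950.2 Mb
lecture capture: 5.142 Mbps × 3360 s = 17277.1 Mb
TV episode: 8.872 Mbps × 2040 s = 18098.9 Mb
Total: 286411.0 Mb = 35801.4 MB.
= 33.34 GiB.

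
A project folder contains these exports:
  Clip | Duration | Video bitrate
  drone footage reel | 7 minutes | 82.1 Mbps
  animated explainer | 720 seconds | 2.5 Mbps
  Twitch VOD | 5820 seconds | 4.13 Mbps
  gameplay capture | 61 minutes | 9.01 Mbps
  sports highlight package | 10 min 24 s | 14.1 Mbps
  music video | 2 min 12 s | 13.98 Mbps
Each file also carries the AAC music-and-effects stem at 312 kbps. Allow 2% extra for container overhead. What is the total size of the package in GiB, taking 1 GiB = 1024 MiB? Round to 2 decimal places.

12.76 GiB

Audio: 312 kbps = 0.312 Mbps.
drone footage reel: 82.412 Mbps × 420 s × 1.02 = 35305.3 Mb
animated explainer: 2.812 Mbps × 720 s × 1.02 = 2065.1 Mb
Twitch VOD: 4.442 Mbps × 5820 s × 1.02 = 26369.5 Mb
gameplay capture: 9.322 Mbps × 3660 s × 1.02 = 34800.9 Mb
sports highlight package: 14.412 Mbps × 624 s × 1.02 = 9172.9 Mb
music video: 14.292 Mbps × 132 s × 1.02 = 1924.3 Mb
Total: 109638.0 Mb = 13704.8 MB.
= 12.76 GiB.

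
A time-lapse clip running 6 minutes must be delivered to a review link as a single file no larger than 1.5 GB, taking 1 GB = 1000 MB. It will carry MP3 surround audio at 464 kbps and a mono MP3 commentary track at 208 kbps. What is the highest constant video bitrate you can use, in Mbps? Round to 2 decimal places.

Budget: 1.5 GB = 12000.0 Mb.
6 min = 360 s
Total bitrate budget: 12000.0 Mb / 360 s = 33.333 Mbps.
Audio total: 464 + 208 = 672 kbps = 0.672 Mbps.
Video: 33.333 − 0.672 = 32.661 Mbps.

32.66 Mbps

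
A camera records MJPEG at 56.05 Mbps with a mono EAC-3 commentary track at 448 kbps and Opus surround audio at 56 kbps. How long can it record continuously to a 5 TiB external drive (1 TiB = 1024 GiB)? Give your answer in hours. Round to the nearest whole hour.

216 hours

Audio total: 448 + 56 = 504 kbps = 0.504 Mbps.
Total bitrate: 56.05 + 0.504 = 56.554 Mbps.
Capacity: 5 TiB = 43,980,465 Mb.
Recording time: 43,980,465 / 56.554 = 777,672 s ≈ 216 hours.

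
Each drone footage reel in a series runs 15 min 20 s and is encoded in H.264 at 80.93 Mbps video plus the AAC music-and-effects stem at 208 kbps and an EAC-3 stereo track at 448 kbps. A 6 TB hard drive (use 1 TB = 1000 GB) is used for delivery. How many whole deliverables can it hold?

639

15 min 20 s = 920 s
Audio total: 208 + 448 = 656 kbps = 0.656 Mbps.
Total bitrate: 81.586 Mbps.
Per item: 81.586 Mbps × 920 s = 75,059 Mb = 9,382 MB.
Capacity: 6 TB = 48,000,000 Mb; 639.50 items → 639 complete.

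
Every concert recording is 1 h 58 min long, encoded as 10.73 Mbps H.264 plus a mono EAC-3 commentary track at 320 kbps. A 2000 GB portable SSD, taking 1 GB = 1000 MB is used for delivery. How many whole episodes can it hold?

204

1 h 58 min = 118 min = 7080 s
Audio: 320 kbps = 0.320 Mbps.
Total bitrate: 11.050 Mbps.
Per item: 11.050 Mbps × 7080 s = 78,234 Mb = 9,779 MB.
Capacity: 2000 GB = 16,000,000 Mb; 204.51 items → 204 complete.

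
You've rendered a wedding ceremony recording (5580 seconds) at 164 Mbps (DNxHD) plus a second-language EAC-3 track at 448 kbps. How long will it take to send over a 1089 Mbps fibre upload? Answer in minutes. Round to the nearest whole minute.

Audio: 448 kbps = 0.448 Mbps.
Total bitrate: 164.448 Mbps.
File: 164.448 Mbps × 5580 s = 917619.8 Mb.
At 1089 Mbps: 917619.8 / 1089 = 842.6 s ≈ 14 minutes.

14 minutes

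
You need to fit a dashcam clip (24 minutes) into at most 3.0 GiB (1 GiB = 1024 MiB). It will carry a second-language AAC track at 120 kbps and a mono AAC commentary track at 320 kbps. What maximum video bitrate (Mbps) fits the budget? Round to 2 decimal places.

17.46 Mbps

Budget: 3.0 GiB = 25769.8 Mb.
24 min = 1440 s
Total bitrate budget: 25769.8 Mb / 1440 s = 17.896 Mbps.
Audio total: 120 + 320 = 440 kbps = 0.440 Mbps.
Video: 17.896 − 0.440 = 17.456 Mbps.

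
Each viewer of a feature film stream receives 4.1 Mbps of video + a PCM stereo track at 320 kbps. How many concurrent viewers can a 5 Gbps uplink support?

1131

Audio: 320 kbps = 0.320 Mbps.
Per-viewer media rate: 4.420 Mbps.
5 Gbps = 5,000 Mbps; 5,000 / 4.420 = 1131.22 → 1131 viewers.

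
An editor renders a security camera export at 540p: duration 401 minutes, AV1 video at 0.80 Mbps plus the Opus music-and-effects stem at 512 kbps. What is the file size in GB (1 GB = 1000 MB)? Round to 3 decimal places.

3.946 GB

401 min = 24060 s
Audio: 512 kbps = 0.512 Mbps.
Total bitrate: 0.80 + 0.512 = 1.312 Mbps.
Stream data: 1.312 Mbps × 24060 s = 31566.7 Mb.
31,567 Mb ÷ 8 = 3,946 MB → 3.946 GB.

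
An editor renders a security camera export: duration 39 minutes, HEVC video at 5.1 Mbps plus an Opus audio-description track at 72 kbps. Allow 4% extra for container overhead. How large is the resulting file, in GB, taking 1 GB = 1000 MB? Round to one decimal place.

1.6 GB

39 min = 2340 s
Audio: 72 kbps = 0.072 Mbps.
Total bitrate: 5.1 + 0.072 = 5.172 Mbps.
Stream data: 5.172 Mbps × 2340 s = 12102.5 Mb.
With 4% container overhead: ×1.04.
12,587 Mb ÷ 8 = 1,573 MB → 1.573 GB.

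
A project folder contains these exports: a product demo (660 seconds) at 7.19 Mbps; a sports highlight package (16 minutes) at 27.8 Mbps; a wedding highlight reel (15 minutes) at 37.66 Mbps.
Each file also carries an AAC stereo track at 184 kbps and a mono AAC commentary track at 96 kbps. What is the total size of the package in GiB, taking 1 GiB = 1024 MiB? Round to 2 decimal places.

Audio total: 184 + 96 = 280 kbps = 0.280 Mbps.
product demo: 7.470 Mbps × 660 s = 4930.2 Mb
sports highlight package: 28.080 Mbps × 960 s = 26956.8 Mb
wedding highlight reel: 37.940 Mbps × 900 s = 34146.0 Mb
Total: 66033.0 Mb = 8254.1 MB.
= 7.687 GiB.

7.69 GiB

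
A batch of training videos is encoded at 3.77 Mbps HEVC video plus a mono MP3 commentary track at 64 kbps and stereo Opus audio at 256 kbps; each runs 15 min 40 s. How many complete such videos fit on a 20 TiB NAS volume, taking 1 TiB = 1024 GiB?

15 min 40 s = 940 s
Audio total: 64 + 256 = 320 kbps = 0.320 Mbps.
Total bitrate: 4.090 Mbps.
Per item: 4.090 Mbps × 940 s = 3,845 Mb = 480.6 MB.
Capacity: 20 TiB = 175,921,860 Mb; 45758.17 items → 45758 complete.

45758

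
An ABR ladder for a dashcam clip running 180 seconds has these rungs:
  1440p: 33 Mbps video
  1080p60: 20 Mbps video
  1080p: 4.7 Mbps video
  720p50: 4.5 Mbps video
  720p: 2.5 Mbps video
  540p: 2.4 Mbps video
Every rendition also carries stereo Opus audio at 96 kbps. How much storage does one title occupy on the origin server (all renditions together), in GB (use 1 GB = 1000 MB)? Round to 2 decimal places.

Audio: 96 kbps = 0.096 Mbps.
Sum of rendition bitrates: (33+0.096) + (20+0.096) + (4.7+0.096) + (4.5+0.096) + (2.5+0.096) + (2.4+0.096) = 67.676 Mbps.
× 180 s = 12,182 Mb = 1,523 MB = 1.523 GB.

1.52 GB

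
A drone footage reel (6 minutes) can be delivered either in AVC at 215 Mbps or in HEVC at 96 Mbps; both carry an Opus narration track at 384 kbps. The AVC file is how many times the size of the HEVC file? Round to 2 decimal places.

6 min = 360 s
Audio: 384 kbps = 0.384 Mbps.
AVC: 215.384 Mbps × 360 s = 77538.2 Mb = 9.692 GB.
HEVC: 96.384 Mbps × 360 s = 34698.2 Mb = 4.337 GB.
Ratio: 9.692 / 4.337 = 2.235.

2.23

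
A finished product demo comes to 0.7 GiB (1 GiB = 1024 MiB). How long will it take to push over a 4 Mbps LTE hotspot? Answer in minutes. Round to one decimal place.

25.1 minutes

File: 0.7 GiB = 6013.0 Mb.
At 4 Mbps: 6013.0 / 4 = 1503.2 s ≈ 25.1 minutes.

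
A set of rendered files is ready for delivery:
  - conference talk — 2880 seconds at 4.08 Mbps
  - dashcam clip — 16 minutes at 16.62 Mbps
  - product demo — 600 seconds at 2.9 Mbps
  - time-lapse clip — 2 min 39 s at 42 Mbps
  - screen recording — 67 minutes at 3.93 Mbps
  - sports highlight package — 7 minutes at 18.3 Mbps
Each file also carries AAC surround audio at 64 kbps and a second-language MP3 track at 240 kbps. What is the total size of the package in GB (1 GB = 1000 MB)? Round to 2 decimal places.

Audio total: 64 + 240 = 304 kbps = 0.304 Mbps.
conference talk: 4.384 Mbps × 2880 s = 12625.9 Mb
dashcam clip: 16.924 Mbps × 960 s = 16247.0 Mb
product demo: 3.204 Mbps × 600 s = 1922.4 Mb
time-lapse clip: 42.304 Mbps × 159 s = 6726.3 Mb
screen recording: 4.234 Mbps × 4020 s = 17020.7 Mb
sports highlight package: 18.604 Mbps × 420 s = 7813.7 Mb
Total: 62356.1 Mb = 7794.5 MB.
= 7.795 GB.

7.79 GB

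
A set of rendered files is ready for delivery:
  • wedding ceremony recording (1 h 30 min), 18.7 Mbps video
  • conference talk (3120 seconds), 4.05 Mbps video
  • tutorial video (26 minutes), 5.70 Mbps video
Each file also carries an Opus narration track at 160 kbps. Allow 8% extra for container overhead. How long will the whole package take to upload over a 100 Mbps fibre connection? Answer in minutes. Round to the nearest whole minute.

22 minutes

Audio: 160 kbps = 0.160 Mbps.
wedding ceremony recording: 18.860 Mbps × 5400 s × 1.08 = 109991.5 Mb
conference talk: 4.210 Mbps × 3120 s × 1.08 = 14186.0 Mb
tutorial video: 5.860 Mbps × 1560 s × 1.08 = 9872.9 Mb
Total: 134050.5 Mb = 16756.3 MB.
At 100 Mbps: 134050.5 / 100 = 1341 s ≈ 22.3 minutes.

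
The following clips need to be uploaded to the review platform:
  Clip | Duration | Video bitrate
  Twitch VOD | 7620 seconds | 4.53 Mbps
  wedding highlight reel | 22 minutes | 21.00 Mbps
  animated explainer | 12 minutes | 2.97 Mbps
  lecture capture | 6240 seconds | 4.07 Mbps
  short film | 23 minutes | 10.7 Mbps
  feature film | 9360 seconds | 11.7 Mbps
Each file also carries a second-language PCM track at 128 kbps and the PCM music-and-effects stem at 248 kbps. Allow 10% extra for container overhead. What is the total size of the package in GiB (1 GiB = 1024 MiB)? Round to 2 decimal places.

Audio total: 128 + 248 = 376 kbps = 0.376 Mbps.
Twitch VOD: 4.906 Mbps × 7620 s × 1.10 = 41122.1 Mb
wedding highlight reel: 21.376 Mbps × 1320 s × 1.10 = 31038.0 Mb
animated explainer: 3.346 Mbps × 720 s × 1.10 = 2650.0 Mb
lecture capture: 4.446 Mbps × 6240 s × 1.10 = 30517.3 Mb
short film: 11.076 Mbps × 1380 s × 1.10 = 16813.4 Mb
feature film: 12.076 Mbps × 9360 s × 1.10 = 124334.5 Mb
Total: 246475.3 Mb = 30809.4 MB.
= 28.69 GiB.

28.69 GiB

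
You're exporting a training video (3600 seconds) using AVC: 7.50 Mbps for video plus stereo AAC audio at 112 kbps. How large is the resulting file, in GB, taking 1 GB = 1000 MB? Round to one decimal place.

Audio: 112 kbps = 0.112 Mbps.
Total bitrate: 7.50 + 0.112 = 7.612 Mbps.
Stream data: 7.612 Mbps × 3600 s = 27403.2 Mb.
27,403 Mb ÷ 8 = 3,425 MB → 3.425 GB.

3.4 GB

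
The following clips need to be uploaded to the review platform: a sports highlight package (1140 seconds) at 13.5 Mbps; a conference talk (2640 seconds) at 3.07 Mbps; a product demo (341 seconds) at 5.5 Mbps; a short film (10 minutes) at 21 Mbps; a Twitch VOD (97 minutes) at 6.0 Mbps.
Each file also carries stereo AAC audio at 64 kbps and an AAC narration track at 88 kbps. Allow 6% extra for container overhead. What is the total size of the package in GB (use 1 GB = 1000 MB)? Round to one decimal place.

9.9 GB

Audio total: 64 + 88 = 152 kbps = 0.152 Mbps.
sports highlight package: 13.652 Mbps × 1140 s × 1.06 = 16497.1 Mb
conference talk: 3.222 Mbps × 2640 s × 1.06 = 9016.4 Mb
product demo: 5.652 Mbps × 341 s × 1.06 = 2043.0 Mb
short film: 21.152 Mbps × 600 s × 1.06 = 13452.7 Mb
Twitch VOD: 6.152 Mbps × 5820 s × 1.06 = 37952.9 Mb
Total: 78962.1 Mb = 9870.3 MB.
= 9.870 GB.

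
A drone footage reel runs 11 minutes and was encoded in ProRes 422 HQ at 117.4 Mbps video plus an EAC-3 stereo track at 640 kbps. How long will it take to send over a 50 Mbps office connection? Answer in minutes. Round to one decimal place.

11 min = 660 s
Audio: 640 kbps = 0.640 Mbps.
Total bitrate: 118.040 Mbps.
File: 118.040 Mbps × 660 s = 77906.4 Mb.
At 50 Mbps: 77906.4 / 50 = 1558.1 s ≈ 26 minutes.

26.0 minutes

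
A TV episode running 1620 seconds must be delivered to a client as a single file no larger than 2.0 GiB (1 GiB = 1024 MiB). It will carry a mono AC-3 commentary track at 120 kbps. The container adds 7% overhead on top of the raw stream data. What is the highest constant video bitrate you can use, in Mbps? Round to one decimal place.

9.8 Mbps

Budget: 2.0 GiB = 17179.9 Mb.
Stream payload after overhead: 17179.9 / 1.07 = 16056.0 Mb.
Total bitrate budget: 16056.0 Mb / 1620 s = 9.911 Mbps.
Audio: 120 kbps = 0.120 Mbps.
Video: 9.911 − 0.120 = 9.791 Mbps.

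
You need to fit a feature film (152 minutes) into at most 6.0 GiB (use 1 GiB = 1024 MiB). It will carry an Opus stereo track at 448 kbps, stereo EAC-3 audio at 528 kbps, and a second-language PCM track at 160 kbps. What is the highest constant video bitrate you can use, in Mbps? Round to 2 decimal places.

Budget: 6.0 GiB = 51539.6 Mb.
152 min = 9120 s
Total bitrate budget: 51539.6 Mb / 9120 s = 5.651 Mbps.
Audio total: 448 + 528 + 160 = 1136 kbps = 1.136 Mbps.
Video: 5.651 − 1.136 = 4.515 Mbps.

4.52 Mbps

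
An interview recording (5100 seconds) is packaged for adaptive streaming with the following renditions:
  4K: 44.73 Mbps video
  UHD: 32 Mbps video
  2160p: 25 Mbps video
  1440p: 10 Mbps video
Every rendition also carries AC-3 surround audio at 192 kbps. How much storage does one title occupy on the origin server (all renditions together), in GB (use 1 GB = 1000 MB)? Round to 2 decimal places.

Audio: 192 kbps = 0.192 Mbps.
Sum of rendition bitrates: (44.73+0.192) + (32+0.192) + (25+0.192) + (10+0.192) = 112.498 Mbps.
× 5100 s = 573,740 Mb = 71,717 MB = 71.72 GB.

71.72 GB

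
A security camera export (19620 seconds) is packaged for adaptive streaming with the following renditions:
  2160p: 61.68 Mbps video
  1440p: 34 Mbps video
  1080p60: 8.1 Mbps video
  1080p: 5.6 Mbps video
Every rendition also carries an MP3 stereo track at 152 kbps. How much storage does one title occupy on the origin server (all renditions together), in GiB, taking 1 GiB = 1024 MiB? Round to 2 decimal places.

Audio: 152 kbps = 0.152 Mbps.
Sum of rendition bitrates: (61.68+0.152) + (34+0.152) + (8.1+0.152) + (5.6+0.152) = 109.988 Mbps.
× 19620 s = 2,157,965 Mb = 269,746 MB = 251.2 GiB.

251.22 GiB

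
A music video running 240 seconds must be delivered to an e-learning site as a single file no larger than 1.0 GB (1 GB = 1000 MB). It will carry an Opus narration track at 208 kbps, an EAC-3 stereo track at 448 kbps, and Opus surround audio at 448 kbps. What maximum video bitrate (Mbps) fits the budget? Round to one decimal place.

Budget: 1.0 GB = 8000.0 Mb.
Total bitrate budget: 8000.0 Mb / 240 s = 33.333 Mbps.
Audio total: 208 + 448 + 448 = 1104 kbps = 1.104 Mbps.
Video: 33.333 − 1.104 = 32.229 Mbps.

32.2 Mbps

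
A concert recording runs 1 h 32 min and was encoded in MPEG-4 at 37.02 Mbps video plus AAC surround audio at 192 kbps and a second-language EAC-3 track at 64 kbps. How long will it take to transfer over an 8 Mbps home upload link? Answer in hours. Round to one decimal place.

7.1 hours

1 h 32 min = 92 min = 5520 s
Audio total: 192 + 64 = 256 kbps = 0.256 Mbps.
Total bitrate: 37.276 Mbps.
File: 37.276 Mbps × 5520 s = 205763.5 Mb.
At 8 Mbps: 205763.5 / 8 = 25720.4 s ≈ 7.14 hours.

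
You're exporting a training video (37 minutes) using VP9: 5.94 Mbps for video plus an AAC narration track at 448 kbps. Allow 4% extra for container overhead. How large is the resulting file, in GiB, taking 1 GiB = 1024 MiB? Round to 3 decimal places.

37 min = 2220 s
Audio: 448 kbps = 0.448 Mbps.
Total bitrate: 5.94 + 0.448 = 6.388 Mbps.
Stream data: 6.388 Mbps × 2220 s = 14181.4 Mb.
With 4% container overhead: ×1.04.
14,749 Mb = 1,843,576,800 bytes ÷ 1,073,741,824 = 1.717 GiB.

1.717 GiB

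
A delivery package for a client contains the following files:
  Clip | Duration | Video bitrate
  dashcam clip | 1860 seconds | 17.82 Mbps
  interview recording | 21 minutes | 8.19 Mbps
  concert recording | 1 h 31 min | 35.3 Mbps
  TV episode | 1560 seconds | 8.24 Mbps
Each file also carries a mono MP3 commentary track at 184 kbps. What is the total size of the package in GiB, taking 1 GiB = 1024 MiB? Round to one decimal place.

Audio: 184 kbps = 0.184 Mbps.
dashcam clip: 18.004 Mbps × 1860 s = 33487.4 Mb
interview recording: 8.374 Mbps × 1260 s = 10551.2 Mb
concert recording: 35.484 Mbps × 5460 s = 193742.6 Mb
TV episode: 8.424 Mbps × 1560 s = 13141.4 Mb
Total: 250922.8 Mb = 31365.3 MB.
= 29.21 GiB.

29.2 GiB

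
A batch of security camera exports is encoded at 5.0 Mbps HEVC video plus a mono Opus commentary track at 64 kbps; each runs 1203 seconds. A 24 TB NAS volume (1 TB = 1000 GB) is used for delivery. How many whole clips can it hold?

Audio: 64 kbps = 0.064 Mbps.
Total bitrate: 5.064 Mbps.
Per item: 5.064 Mbps × 1203 s = 6,092 Mb = 761.5 MB.
Capacity: 24 TB = 192,000,000 Mb; 31516.78 items → 31516 complete.

31516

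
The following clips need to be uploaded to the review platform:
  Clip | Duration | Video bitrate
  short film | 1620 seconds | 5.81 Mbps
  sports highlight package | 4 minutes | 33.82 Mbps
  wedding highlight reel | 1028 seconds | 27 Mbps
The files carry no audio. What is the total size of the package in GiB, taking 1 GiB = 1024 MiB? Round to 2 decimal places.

short film: 5.810 Mbps × 1620 s = 9412.2 Mb
sports highlight package: 33.820 Mbps × 240 s = 8116.8 Mb
wedding highlight reel: 27.000 Mbps × 1028 s = 27756.0 Mb
Total: 45285.0 Mb = 5660.6 MB.
= 5.272 GiB.

5.27 GiB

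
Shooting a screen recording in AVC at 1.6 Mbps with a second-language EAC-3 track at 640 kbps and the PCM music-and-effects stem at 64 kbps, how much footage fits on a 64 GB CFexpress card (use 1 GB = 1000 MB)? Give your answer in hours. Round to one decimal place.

Audio total: 640 + 64 = 704 kbps = 0.704 Mbps.
Total bitrate: 1.6 + 0.704 = 2.304 Mbps.
Capacity: 64 GB = 512,000 Mb.
Recording time: 512,000 / 2.304 = 222,222 s ≈ 61.7 hours.

61.7 hours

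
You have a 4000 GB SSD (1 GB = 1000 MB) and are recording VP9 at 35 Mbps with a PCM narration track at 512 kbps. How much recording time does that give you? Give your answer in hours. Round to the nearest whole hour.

250 hours

Audio: 512 kbps = 0.512 Mbps.
Total bitrate: 35 + 0.512 = 35.512 Mbps.
Capacity: 4000 GB = 32,000,000 Mb.
Recording time: 32,000,000 / 35.512 = 901,104 s ≈ 250 hours.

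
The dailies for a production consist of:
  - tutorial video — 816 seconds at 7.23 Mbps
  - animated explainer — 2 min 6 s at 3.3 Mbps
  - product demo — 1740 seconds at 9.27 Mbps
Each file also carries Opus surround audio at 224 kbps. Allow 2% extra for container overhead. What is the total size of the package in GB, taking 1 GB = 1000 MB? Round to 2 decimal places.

Audio: 224 kbps = 0.224 Mbps.
tutorial video: 7.454 Mbps × 816 s × 1.02 = 6204.1 Mb
animated explainer: 3.524 Mbps × 126 s × 1.02 = 452.9 Mb
product demo: 9.494 Mbps × 1740 s × 1.02 = 16850.0 Mb
Total: 23507.0 Mb = 2938.4 MB.
= 2.938 GB.

2.94 GB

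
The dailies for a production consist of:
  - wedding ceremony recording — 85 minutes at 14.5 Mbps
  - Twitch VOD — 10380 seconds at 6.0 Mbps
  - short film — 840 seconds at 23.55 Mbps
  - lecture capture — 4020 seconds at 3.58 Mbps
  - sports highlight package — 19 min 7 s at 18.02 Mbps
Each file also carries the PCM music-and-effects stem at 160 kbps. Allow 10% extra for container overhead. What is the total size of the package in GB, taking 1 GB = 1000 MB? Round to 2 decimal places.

26.75 GB

Audio: 160 kbps = 0.160 Mbps.
wedding ceremony recording: 14.660 Mbps × 5100 s × 1.10 = 82242.6 Mb
Twitch VOD: 6.160 Mbps × 10380 s × 1.10 = 70334.9 Mb
short film: 23.710 Mbps × 840 s × 1.10 = 21908.0 Mb
lecture capture: 3.740 Mbps × 4020 s × 1.10 = 16538.3 Mb
sports highlight package: 18.180 Mbps × 1147 s × 1.10 = 22937.7 Mb
Total: 213961.5 Mb = 26745.2 MB.
= 26.75 GB.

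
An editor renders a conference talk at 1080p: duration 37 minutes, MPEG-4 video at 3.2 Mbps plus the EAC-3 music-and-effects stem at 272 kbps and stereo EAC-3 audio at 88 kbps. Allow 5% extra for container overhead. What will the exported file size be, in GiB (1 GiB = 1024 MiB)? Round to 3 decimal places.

0.966 GiB

37 min = 2220 s
Audio total: 272 + 88 = 360 kbps = 0.360 Mbps.
Total bitrate: 3.2 + 0.360 = 3.560 Mbps.
Stream data: 3.560 Mbps × 2220 s = 7903.2 Mb.
With 5% container overhead: ×1.05.
8,298 Mb = 1,037,295,000 bytes ÷ 1,073,741,824 = 0.9661 GiB.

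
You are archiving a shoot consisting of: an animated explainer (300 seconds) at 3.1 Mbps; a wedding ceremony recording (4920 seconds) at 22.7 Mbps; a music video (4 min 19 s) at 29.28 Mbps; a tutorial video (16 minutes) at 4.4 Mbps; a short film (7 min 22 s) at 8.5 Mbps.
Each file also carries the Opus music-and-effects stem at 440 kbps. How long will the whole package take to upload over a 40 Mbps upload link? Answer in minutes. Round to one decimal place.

54.7 minutes

Audio: 440 kbps = 0.440 Mbps.
animated explainer: 3.540 Mbps × 300 s = 1062.0 Mb
wedding ceremony recording: 23.140 Mbps × 4920 s = 113848.8 Mb
music video: 29.720 Mbps × 259 s = 7697.5 Mb
tutorial video: 4.840 Mbps × 960 s = 4646.4 Mb
short film: 8.940 Mbps × 442 s = 3951.5 Mb
Total: 131206.2 Mb = 16400.8 MB.
At 40 Mbps: 131206.2 / 40 = 3280 s ≈ 54.7 minutes.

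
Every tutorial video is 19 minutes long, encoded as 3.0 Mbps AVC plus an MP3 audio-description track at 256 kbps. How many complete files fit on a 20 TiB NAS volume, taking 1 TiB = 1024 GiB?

47394

19 min = 1140 s
Audio: 256 kbps = 0.256 Mbps.
Total bitrate: 3.256 Mbps.
Per item: 3.256 Mbps × 1140 s = 3,712 Mb = 464.0 MB.
Capacity: 20 TiB = 175,921,860 Mb; 47394.79 items → 47394 complete.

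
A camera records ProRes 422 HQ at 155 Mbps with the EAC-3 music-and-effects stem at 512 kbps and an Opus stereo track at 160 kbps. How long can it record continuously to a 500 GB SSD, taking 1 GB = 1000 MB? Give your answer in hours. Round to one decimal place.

7.1 hours

Audio total: 512 + 160 = 672 kbps = 0.672 Mbps.
Total bitrate: 155 + 0.672 = 155.672 Mbps.
Capacity: 500 GB = 4,000,000 Mb.
Recording time: 4,000,000 / 155.672 = 25,695 s ≈ 7.14 hours.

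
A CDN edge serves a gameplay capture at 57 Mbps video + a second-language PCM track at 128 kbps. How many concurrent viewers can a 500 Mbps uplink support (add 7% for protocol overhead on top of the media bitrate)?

Audio: 128 kbps = 0.128 Mbps.
Per-viewer media rate: 57.128 Mbps.
On the wire with 7% overhead: 61.127 Mbps.
500 Mbps = 500.0 Mbps; 500.0 / 61.127 = 8.18 → 8 viewers.

8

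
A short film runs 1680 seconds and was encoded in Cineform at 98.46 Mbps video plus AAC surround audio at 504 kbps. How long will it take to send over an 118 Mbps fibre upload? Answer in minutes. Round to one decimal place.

23.5 minutes

Audio: 504 kbps = 0.504 Mbps.
Total bitrate: 98.964 Mbps.
File: 98.964 Mbps × 1680 s = 166259.5 Mb.
At 118 Mbps: 166259.5 / 118 = 1409.0 s ≈ 23.5 minutes.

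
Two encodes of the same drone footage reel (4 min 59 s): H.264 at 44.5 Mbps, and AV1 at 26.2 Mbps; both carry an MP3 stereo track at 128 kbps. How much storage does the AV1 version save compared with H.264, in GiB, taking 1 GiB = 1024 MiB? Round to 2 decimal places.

0.64 GiB

4 min 59 s = 299 s
Audio: 128 kbps = 0.128 Mbps.
H.264: 44.628 Mbps × 299 s = 13343.8 Mb = 1.553 GiB.
AV1: 26.328 Mbps × 299 s = 7872.1 Mb = 0.916 GiB.
Saving: 1.553 − 0.916 = 0.637 GiB.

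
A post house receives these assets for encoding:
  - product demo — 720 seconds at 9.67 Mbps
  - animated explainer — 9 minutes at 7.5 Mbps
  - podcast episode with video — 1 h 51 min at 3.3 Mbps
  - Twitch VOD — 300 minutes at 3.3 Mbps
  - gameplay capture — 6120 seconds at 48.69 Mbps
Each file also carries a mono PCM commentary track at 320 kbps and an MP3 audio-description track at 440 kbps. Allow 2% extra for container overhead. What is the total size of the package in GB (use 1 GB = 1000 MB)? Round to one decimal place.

52.9 GB

Audio total: 320 + 440 = 760 kbps = 0.760 Mbps.
product demo: 10.430 Mbps × 720 s × 1.02 = 7659.8 Mb
animated explainer: 8.260 Mbps × 540 s × 1.02 = 4549.6 Mb
podcast episode with video: 4.060 Mbps × 6660 s × 1.02 = 27580.4 Mb
Twitch VOD: 4.060 Mbps × 18000 s × 1.02 = 74541.6 Mb
gameplay capture: 49.450 Mbps × 6120 s × 1.02 = 308686.7 Mb
Total: 423018.1 Mb = 52877.3 MB.
= 52.88 GB.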